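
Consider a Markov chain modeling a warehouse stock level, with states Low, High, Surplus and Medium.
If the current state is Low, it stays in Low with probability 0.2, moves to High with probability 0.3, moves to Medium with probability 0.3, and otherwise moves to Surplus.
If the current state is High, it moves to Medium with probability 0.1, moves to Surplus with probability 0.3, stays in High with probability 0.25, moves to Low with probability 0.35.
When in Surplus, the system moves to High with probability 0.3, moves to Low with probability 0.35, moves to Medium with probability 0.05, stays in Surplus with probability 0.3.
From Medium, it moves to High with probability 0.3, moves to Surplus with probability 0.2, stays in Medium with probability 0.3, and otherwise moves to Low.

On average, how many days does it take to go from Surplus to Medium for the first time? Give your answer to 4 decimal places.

Let t(s) be the expected number of days to first reach Medium from state s, with t(Medium) = 0. Conditioning on the first day:
t(Low) = 1 + 0.2·t(Low) + 0.3·t(High) + 0.2·t(Surplus)
t(High) = 1 + 0.35·t(Low) + 0.25·t(High) + 0.3·t(Surplus)
t(Surplus) = 1 + 0.35·t(Low) + 0.3·t(High) + 0.3·t(Surplus)
Solving: t(Low) = 5.5752, t(High) = 6.7847, t(Surplus) = 7.1239.
Expected days from Surplus to Medium: 7.1239.

7.1239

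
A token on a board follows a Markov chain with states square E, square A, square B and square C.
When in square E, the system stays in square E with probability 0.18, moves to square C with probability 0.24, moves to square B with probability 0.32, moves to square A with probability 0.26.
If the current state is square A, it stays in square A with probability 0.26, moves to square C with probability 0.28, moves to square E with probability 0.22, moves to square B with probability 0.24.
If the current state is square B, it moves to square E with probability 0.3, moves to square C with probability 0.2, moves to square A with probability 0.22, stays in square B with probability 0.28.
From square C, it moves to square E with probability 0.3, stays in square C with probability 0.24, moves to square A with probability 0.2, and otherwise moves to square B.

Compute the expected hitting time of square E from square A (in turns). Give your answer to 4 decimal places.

3.8405

Let t(s) be the expected number of turns to first reach square E from state s, with t(square E) = 0. Conditioning on the first turn:
t(square A) = 1 + 0.26·t(square A) + 0.24·t(square B) + 0.28·t(square C)
t(square B) = 1 + 0.22·t(square A) + 0.28·t(square B) + 0.2·t(square C)
t(square C) = 1 + 0.2·t(square A) + 0.26·t(square B) + 0.24·t(square C)
Solving: t(square A) = 3.8405, t(square B) = 3.5455, t(square C) = 3.5394.
Expected turns from square A to square E: 3.8405.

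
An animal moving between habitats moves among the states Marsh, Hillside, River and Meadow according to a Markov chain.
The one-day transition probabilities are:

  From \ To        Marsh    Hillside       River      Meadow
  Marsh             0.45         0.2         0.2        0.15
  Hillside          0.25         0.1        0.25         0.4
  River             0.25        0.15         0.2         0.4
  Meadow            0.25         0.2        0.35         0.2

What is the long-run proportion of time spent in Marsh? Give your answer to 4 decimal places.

Let the stationary distribution be π with π = πP and π_1 + π_2 + π_3 + π_4 = 1.
π_1 = 0.45·π_1 + 0.25·π_2 + 0.25·π_3 + 0.25·π_4
π_2 = 0.2·π_1 + 0.1·π_2 + 0.15·π_3 + 0.2·π_4
π_3 = 0.2·π_1 + 0.25·π_2 + 0.2·π_3 + 0.35·π_4
Solving with the normalization constraint gives π = (0.3125, 0.1705, 0.2488, 0.2682).
So the stationary probability of Marsh is 0.3125.

0.3125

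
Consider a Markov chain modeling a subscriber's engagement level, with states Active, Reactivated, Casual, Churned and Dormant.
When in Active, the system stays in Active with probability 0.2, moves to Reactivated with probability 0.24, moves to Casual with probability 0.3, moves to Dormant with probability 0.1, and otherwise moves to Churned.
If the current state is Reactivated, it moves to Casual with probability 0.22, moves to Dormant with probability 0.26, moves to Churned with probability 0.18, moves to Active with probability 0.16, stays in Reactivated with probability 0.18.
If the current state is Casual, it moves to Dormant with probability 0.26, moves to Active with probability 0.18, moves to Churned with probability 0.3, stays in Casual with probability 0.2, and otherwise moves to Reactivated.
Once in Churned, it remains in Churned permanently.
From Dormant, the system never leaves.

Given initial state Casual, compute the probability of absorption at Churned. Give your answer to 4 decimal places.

Let h(s) be the probability of absorption at Churned starting from transient state s. Then h(Churned) = 1 and h(Dormant) = 0. By first-step analysis:
h(Active) = 0.2·h(Active) + 0.24·h(Reactivated) + 0.3·h(Casual) + 0.16·1 + 0.1·0
h(Reactivated) = 0.16·h(Active) + 0.18·h(Reactivated) + 0.22·h(Casual) + 0.18·1 + 0.26·0
h(Casual) = 0.18·h(Active) + 0.06·h(Reactivated) + 0.2·h(Casual) + 0.3·1 + 0.26·0
Solving: h(Active) = 0.5395, h(Reactivated) = 0.4674, h(Casual) = 0.5314.
Starting from Casual, the probability is 0.5314.

0.5314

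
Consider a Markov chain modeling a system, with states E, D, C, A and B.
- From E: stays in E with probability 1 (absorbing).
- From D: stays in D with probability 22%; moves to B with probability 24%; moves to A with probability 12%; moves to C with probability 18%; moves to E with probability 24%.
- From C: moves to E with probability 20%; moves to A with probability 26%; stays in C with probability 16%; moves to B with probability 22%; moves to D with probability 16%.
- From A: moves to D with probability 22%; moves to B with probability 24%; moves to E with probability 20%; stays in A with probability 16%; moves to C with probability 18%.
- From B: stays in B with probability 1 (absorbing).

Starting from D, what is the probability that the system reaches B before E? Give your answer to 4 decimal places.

0.5103

Let h(s) be the probability of absorption at B starting from transient state s. Then h(B) = 1 and h(E) = 0. By first-step analysis:
h(D) = 0.24·0 + 0.22·h(D) + 0.18·h(C) + 0.12·h(A) + 0.24·1
h(C) = 0.2·0 + 0.16·h(D) + 0.16·h(C) + 0.26·h(A) + 0.22·1
h(A) = 0.2·0 + 0.22·h(D) + 0.18·h(C) + 0.16·h(A) + 0.24·1
Solving: h(D) = 0.5103, h(C) = 0.5236, h(A) = 0.5316.
Starting from D, the probability is 0.5103.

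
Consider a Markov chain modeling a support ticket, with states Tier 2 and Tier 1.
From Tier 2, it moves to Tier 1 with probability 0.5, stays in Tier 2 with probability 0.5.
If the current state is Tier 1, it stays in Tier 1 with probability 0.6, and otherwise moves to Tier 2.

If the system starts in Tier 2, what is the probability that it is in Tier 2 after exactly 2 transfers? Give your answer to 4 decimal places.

Sum over the intermediate state after 1 transfer:
P = P(Tier 2→Tier 2)·P(Tier 2→Tier 2) + P(Tier 2→Tier 1)·P(Tier 1→Tier 2)
  = 0.5×0.5 + 0.5×0.4
  = 0.2500 + 0.2000 = 0.4500

0.4500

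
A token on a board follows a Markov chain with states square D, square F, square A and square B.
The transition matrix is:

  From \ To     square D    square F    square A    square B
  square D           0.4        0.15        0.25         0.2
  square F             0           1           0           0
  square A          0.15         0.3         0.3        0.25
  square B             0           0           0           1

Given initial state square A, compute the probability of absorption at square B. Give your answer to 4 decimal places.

Let h(s) be the probability of absorption at square B starting from transient state s. Then h(square B) = 1 and h(square F) = 0. By first-step analysis:
h(square D) = 0.4·h(square D) + 0.15·0 + 0.25·h(square A) + 0.2·1
h(square A) = 0.15·h(square D) + 0.3·0 + 0.3·h(square A) + 0.25·1
Solving: h(square D) = 0.5294, h(square A) = 0.4706.
Starting from square A, the probability is 0.4706.

0.4706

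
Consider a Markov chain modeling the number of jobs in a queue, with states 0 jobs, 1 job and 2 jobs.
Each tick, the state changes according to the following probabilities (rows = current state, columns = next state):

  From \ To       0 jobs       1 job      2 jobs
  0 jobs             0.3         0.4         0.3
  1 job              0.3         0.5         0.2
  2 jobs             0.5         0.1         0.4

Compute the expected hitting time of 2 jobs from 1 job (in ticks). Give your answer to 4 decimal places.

4.3478

Let t(s) be the expected number of ticks to first reach 2 jobs from state s, with t(2 jobs) = 0. Conditioning on the first tick:
t(0 jobs) = 1 + 0.3·t(0 jobs) + 0.4·t(1 job)
t(1 job) = 1 + 0.3·t(0 jobs) + 0.5·t(1 job)
Solving: t(0 jobs) = 3.9130, t(1 job) = 4.3478.
Expected ticks from 1 job to 2 jobs: 4.3478.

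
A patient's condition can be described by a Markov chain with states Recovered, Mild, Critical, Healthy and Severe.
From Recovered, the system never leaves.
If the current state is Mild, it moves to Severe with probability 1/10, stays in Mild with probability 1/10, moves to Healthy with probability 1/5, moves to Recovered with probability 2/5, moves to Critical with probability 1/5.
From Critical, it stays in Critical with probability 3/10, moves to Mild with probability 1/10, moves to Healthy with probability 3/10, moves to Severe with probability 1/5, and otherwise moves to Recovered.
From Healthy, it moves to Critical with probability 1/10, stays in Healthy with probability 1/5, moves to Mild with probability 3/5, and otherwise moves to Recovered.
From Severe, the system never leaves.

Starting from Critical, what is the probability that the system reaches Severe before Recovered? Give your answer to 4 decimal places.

Let h(s) be the probability of absorption at Severe starting from transient state s. Then h(Severe) = 1 and h(Recovered) = 0. By first-step analysis:
h(Mild) = 0.4·0 + 0.1·h(Mild) + 0.2·h(Critical) + 0.2·h(Healthy) + 0.1·1
h(Critical) = 0.1·0 + 0.1·h(Mild) + 0.3·h(Critical) + 0.3·h(Healthy) + 0.2·1
h(Healthy) = 0.1·0 + 0.6·h(Mild) + 0.1·h(Critical) + 0.2·h(Healthy)
Solving: h(Mild) = 0.2625, h(Critical) = 0.4307, h(Healthy) = 0.2507.
Starting from Critical, the probability is 0.4307.

0.4307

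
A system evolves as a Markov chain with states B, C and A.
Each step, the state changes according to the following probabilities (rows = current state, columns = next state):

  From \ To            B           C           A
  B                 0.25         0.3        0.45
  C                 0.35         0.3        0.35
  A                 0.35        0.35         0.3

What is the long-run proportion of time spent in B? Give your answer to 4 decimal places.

Let the stationary distribution be π with π = πP and π_1 + π_2 + π_3 = 1.
π_1 = 0.25·π_1 + 0.35·π_2 + 0.35·π_3
π_2 = 0.3·π_1 + 0.3·π_2 + 0.35·π_3
Solving with the normalization constraint gives π = (0.3182, 0.3182, 0.3636).
So the stationary probability of B is 0.3182.

0.3182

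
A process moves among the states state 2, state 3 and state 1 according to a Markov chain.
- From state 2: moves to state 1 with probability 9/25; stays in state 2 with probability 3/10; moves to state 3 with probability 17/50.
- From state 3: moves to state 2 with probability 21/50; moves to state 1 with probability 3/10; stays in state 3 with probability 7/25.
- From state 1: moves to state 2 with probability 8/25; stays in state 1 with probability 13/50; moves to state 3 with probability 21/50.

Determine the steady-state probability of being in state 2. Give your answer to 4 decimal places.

Let the stationary distribution be π with π = πP and π_1 + π_2 + π_3 = 1.
π_1 = 0.3·π_1 + 0.42·π_2 + 0.32·π_3
π_2 = 0.34·π_1 + 0.28·π_2 + 0.42·π_3
Solving with the normalization constraint gives π = (0.3475, 0.3440, 0.3085).
So the stationary probability of state 2 is 0.3475.

0.3475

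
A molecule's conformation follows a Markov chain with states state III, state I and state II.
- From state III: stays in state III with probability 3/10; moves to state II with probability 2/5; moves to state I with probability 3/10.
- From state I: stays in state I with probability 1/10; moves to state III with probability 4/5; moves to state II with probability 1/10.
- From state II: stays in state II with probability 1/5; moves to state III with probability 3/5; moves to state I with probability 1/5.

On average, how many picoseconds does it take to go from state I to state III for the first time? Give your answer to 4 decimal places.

1.2857

Let t(s) be the expected number of picoseconds to first reach state III from state s, with t(state III) = 0. Conditioning on the first picosecond:
t(state I) = 1 + 0.1·t(state I) + 0.1·t(state II)
t(state II) = 1 + 0.2·t(state I) + 0.2·t(state II)
Solving: t(state I) = 1.2857, t(state II) = 1.5714.
Expected picoseconds from state I to state III: 1.2857.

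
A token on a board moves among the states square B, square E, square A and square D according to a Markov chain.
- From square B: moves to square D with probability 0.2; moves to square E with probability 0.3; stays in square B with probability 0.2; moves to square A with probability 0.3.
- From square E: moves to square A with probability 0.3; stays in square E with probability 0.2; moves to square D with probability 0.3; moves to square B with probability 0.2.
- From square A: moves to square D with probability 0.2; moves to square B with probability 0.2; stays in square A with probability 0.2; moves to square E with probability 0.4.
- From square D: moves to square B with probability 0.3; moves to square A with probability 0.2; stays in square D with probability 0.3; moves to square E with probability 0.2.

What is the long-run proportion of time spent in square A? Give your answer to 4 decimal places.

0.2498

Let the stationary distribution be π with π = πP and π_1 + π_2 + π_3 + π_4 = 1.
π_1 = 0.2·π_1 + 0.2·π_2 + 0.2·π_3 + 0.3·π_4
π_2 = 0.3·π_1 + 0.2·π_2 + 0.4·π_3 + 0.2·π_4
π_3 = 0.3·π_1 + 0.3·π_2 + 0.2·π_3 + 0.2·π_4
Solving with the normalization constraint gives π = (0.2252, 0.2725, 0.2498, 0.2525).
So the stationary probability of square A is 0.2498.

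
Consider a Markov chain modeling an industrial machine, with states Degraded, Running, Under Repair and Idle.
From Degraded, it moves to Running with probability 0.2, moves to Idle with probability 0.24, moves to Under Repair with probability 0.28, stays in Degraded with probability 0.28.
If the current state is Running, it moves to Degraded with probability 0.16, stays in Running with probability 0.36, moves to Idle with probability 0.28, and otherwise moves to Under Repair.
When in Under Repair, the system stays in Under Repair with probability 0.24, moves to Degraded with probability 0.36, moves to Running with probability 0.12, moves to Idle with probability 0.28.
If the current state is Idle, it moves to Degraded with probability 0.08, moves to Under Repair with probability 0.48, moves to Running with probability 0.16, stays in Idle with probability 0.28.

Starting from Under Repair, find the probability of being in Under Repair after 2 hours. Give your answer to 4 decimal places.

0.3168

Propagate the distribution vector 2 hours from Under Repair.
After 0 hours: (0.0000, 0.0000, 1.0000, 0.0000)
After 1 hour: (0.3600, 0.1200, 0.2400, 0.2800)
After 2 hours: (0.2288, 0.1888, 0.3168, 0.2656)
P(in Under Repair after 2 hours) = 0.3168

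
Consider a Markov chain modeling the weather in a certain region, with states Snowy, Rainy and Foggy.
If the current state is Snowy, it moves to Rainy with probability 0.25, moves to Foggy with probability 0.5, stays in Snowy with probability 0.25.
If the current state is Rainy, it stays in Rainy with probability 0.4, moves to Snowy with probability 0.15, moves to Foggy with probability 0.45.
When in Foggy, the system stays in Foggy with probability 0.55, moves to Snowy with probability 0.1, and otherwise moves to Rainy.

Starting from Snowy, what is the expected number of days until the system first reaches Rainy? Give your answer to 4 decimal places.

Let t(s) be the expected number of days to first reach Rainy from state s, with t(Rainy) = 0. Conditioning on the first day:
t(Snowy) = 1 + 0.25·t(Snowy) + 0.5·t(Foggy)
t(Foggy) = 1 + 0.1·t(Snowy) + 0.55·t(Foggy)
Solving: t(Snowy) = 3.3043, t(Foggy) = 2.9565.
Expected days from Snowy to Rainy: 3.3043.

3.3043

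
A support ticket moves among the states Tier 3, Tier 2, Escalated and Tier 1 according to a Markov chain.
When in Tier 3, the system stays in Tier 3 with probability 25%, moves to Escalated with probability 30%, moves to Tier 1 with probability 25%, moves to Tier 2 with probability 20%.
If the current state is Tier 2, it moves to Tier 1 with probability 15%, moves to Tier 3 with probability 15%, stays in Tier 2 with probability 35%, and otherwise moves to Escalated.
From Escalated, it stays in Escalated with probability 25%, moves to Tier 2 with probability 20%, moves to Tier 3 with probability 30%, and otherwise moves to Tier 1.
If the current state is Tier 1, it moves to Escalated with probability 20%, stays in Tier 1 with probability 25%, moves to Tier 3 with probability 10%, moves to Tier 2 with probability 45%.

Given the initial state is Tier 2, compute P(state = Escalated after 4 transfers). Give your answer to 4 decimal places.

Propagate the distribution vector 4 transfers from Tier 2.
After 0 transfers: (0.0000, 1.0000, 0.0000, 0.0000)
After 1 transfer: (0.1500, 0.3500, 0.3500, 0.1500)
After 2 transfers: (0.2100, 0.2900, 0.2850, 0.2150)
After 3 transfers: (0.2030, 0.2973, 0.2788, 0.2210)
After 4 transfers: (0.2011, 0.2998, 0.2788, 0.2203)
P(in Escalated after 4 transfers) = 0.2788

0.2788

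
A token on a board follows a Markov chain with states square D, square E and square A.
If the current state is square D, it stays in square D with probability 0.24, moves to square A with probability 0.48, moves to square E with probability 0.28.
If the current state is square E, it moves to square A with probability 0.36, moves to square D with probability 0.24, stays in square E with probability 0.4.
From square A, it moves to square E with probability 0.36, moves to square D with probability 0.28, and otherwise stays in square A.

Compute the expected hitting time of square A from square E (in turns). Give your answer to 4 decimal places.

2.5720

Let t(s) be the expected number of turns to first reach square A from state s, with t(square A) = 0. Conditioning on the first turn:
t(square D) = 1 + 0.24·t(square D) + 0.28·t(square E)
t(square E) = 1 + 0.24·t(square D) + 0.4·t(square E)
Solving: t(square D) = 2.2634, t(square E) = 2.5720.
Expected turns from square E to square A: 2.5720.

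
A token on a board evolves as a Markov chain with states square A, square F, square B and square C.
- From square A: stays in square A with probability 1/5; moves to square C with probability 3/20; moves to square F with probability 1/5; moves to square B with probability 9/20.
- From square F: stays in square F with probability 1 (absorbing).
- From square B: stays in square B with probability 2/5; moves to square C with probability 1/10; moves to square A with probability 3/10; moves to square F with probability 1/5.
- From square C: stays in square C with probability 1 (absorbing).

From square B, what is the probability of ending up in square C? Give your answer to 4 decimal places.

0.3623

Let h(s) be the probability of absorption at square C starting from transient state s. Then h(square C) = 1 and h(square F) = 0. By first-step analysis:
h(square A) = 0.2·h(square A) + 0.2·0 + 0.45·h(square B) + 0.15·1
h(square B) = 0.3·h(square A) + 0.2·0 + 0.4·h(square B) + 0.1·1
Solving: h(square A) = 0.3913, h(square B) = 0.3623.
Starting from square B, the probability is 0.3623.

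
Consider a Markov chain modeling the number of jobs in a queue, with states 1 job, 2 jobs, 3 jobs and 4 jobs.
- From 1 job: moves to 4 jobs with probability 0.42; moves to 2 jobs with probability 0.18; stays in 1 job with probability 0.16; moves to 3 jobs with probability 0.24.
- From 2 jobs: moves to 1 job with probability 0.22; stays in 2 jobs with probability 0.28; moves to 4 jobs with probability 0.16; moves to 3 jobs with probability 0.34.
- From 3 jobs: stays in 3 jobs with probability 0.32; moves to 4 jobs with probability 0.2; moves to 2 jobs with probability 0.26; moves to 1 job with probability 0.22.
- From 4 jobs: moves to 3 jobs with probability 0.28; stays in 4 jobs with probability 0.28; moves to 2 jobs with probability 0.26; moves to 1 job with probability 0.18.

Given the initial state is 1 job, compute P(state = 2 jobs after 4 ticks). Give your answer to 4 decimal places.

0.2492

Propagate the distribution vector 4 ticks from 1 job.
After 0 ticks: (1.0000, 0.0000, 0.0000, 0.0000)
After 1 tick: (0.1600, 0.1800, 0.2400, 0.4200)
After 2 ticks: (0.1936, 0.2508, 0.2940, 0.2616)
After 3 ticks: (0.1979, 0.2495, 0.2991, 0.2535)
After 4 ticks: (0.1980, 0.2492, 0.2990, 0.2538)
P(in 2 jobs after 4 ticks) = 0.2492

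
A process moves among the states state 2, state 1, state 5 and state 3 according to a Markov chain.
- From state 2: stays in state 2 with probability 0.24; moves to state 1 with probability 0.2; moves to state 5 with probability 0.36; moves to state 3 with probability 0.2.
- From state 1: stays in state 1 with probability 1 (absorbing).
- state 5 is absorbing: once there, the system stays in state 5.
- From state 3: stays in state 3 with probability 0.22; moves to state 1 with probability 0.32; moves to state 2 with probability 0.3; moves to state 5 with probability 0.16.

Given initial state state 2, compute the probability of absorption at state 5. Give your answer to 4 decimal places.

Let h(s) be the probability of absorption at state 5 starting from transient state s. Then h(state 5) = 1 and h(state 1) = 0. By first-step analysis:
h(state 2) = 0.24·h(state 2) + 0.2·0 + 0.36·1 + 0.2·h(state 3)
h(state 3) = 0.3·h(state 2) + 0.32·0 + 0.16·1 + 0.22·h(state 3)
Solving: h(state 2) = 0.5871, h(state 3) = 0.4309.
Starting from state 2, the probability is 0.5871.

0.5871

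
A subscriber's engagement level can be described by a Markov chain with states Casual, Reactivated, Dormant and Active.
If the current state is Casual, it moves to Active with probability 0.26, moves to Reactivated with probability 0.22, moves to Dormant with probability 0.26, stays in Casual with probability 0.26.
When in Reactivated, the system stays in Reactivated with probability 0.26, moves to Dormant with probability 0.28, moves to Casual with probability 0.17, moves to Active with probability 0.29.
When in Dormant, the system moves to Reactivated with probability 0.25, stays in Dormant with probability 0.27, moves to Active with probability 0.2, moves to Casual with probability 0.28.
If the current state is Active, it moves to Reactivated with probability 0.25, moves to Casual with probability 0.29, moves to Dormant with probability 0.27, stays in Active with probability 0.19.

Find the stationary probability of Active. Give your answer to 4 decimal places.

Let the stationary distribution be π with π = πP and π_1 + π_2 + π_3 + π_4 = 1.
π_1 = 0.26·π_1 + 0.17·π_2 + 0.28·π_3 + 0.29·π_4
π_2 = 0.22·π_1 + 0.26·π_2 + 0.25·π_3 + 0.25·π_4
π_3 = 0.26·π_1 + 0.28·π_2 + 0.27·π_3 + 0.27·π_4
Solving with the normalization constraint gives π = (0.2504, 0.2449, 0.2699, 0.2347).
So the stationary probability of Active is 0.2347.

0.2347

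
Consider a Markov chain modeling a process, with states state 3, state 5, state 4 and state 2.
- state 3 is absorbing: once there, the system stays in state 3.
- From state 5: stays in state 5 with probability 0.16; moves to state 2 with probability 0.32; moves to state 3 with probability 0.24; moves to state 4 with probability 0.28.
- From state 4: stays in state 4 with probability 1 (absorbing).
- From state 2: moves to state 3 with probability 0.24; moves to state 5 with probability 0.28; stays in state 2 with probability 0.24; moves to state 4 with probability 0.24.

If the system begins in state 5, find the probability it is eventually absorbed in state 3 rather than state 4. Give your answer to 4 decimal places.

0.4723

Let h(s) be the probability of absorption at state 3 starting from transient state s. Then h(state 3) = 1 and h(state 4) = 0. By first-step analysis:
h(state 5) = 0.24·1 + 0.16·h(state 5) + 0.28·0 + 0.32·h(state 2)
h(state 2) = 0.24·1 + 0.28·h(state 5) + 0.24·0 + 0.24·h(state 2)
Solving: h(state 5) = 0.4723, h(state 2) = 0.4898.
Starting from state 5, the probability is 0.4723.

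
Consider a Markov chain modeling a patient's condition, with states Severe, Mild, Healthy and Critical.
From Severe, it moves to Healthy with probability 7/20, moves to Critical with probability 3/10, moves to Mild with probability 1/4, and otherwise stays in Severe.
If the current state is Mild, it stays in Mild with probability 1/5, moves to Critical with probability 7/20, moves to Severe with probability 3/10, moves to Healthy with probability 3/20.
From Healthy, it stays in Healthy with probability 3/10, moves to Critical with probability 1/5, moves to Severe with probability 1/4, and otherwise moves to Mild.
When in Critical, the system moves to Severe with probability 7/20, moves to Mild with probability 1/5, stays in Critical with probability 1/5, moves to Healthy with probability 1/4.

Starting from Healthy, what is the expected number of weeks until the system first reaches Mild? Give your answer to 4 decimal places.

4.1873

Let t(s) be the expected number of weeks to first reach Mild from state s, with t(Mild) = 0. Conditioning on the first week:
t(Severe) = 1 + 0.1·t(Severe) + 0.35·t(Healthy) + 0.3·t(Critical)
t(Healthy) = 1 + 0.25·t(Severe) + 0.3·t(Healthy) + 0.2·t(Critical)
t(Critical) = 1 + 0.35·t(Severe) + 0.25·t(Healthy) + 0.2·t(Critical)
Solving: t(Severe) = 4.2057, t(Healthy) = 4.1873, t(Critical) = 4.3985.
Expected weeks from Healthy to Mild: 4.1873.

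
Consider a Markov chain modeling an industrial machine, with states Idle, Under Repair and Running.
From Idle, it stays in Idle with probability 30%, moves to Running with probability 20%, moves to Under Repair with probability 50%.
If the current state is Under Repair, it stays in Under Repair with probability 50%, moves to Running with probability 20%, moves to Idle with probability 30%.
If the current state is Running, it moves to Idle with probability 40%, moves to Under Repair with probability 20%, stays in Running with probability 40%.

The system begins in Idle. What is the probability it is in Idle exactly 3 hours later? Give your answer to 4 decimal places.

Propagate the distribution vector 3 hours from Idle.
After 0 hours: (1.0000, 0.0000, 0.0000)
After 1 hour: (0.3000, 0.5000, 0.2000)
After 2 hours: (0.3200, 0.4400, 0.2400)
After 3 hours: (0.3240, 0.4280, 0.2480)
P(in Idle after 3 hours) = 0.3240

0.3240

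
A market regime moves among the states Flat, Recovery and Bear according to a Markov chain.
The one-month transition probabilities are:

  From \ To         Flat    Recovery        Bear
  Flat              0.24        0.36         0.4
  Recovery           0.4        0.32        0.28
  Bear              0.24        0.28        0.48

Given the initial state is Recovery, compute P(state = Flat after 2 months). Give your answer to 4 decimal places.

0.2912

Sum over the intermediate state after 1 month:
P = P(Recovery→Flat)·P(Flat→Flat) + P(Recovery→Recovery)·P(Recovery→Flat) + P(Recovery→Bear)·P(Bear→Flat)
  = 0.4×0.24 + 0.32×0.4 + 0.28×0.24
  = 0.0960 + 0.1280 + 0.0672 = 0.2912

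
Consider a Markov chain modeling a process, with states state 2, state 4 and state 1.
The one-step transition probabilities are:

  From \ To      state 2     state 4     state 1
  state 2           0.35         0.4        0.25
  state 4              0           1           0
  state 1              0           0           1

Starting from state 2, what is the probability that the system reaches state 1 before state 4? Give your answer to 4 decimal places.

0.3846

Let h(s) be the probability of absorption at state 1 starting from transient state s. Then h(state 1) = 1 and h(state 4) = 0. By first-step analysis:
h(state 2) = 0.35·h(state 2) + 0.4·0 + 0.25·1
Solving: h(state 2) = 0.3846.
Starting from state 2, the probability is 0.3846.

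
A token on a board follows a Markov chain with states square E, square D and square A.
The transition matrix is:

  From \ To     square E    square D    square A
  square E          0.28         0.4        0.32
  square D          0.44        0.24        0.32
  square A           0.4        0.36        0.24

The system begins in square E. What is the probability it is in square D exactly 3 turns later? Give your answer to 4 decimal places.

Propagate the distribution vector 3 turns from square E.
After 0 turns: (1.0000, 0.0000, 0.0000)
After 1 turn: (0.2800, 0.4000, 0.3200)
After 2 turns: (0.3824, 0.3232, 0.2944)
After 3 turns: (0.3670, 0.3365, 0.2964)
P(in square D after 3 turns) = 0.3365

0.3365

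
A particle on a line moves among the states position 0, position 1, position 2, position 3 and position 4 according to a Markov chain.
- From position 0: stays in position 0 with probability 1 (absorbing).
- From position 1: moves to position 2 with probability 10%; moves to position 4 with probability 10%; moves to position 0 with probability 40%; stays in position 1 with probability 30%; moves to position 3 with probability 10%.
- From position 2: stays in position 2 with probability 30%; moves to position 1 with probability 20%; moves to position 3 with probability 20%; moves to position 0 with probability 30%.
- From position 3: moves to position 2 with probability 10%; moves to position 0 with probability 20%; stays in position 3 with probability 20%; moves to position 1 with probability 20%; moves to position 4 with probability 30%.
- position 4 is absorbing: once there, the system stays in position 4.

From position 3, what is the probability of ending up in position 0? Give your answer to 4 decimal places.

0.5409

Let h(s) be the probability of absorption at position 0 starting from transient state s. Then h(position 0) = 1 and h(position 4) = 0. By first-step analysis:
h(position 1) = 0.4·1 + 0.3·h(position 1) + 0.1·h(position 2) + 0.1·h(position 3) + 0.1·0
h(position 2) = 0.3·1 + 0.2·h(position 1) + 0.3·h(position 2) + 0.2·h(position 3)
h(position 3) = 0.2·1 + 0.2·h(position 1) + 0.1·h(position 2) + 0.2·h(position 3) + 0.3·0
Solving: h(position 1) = 0.7632, h(position 2) = 0.8012, h(position 3) = 0.5409.
Starting from position 3, the probability is 0.5409.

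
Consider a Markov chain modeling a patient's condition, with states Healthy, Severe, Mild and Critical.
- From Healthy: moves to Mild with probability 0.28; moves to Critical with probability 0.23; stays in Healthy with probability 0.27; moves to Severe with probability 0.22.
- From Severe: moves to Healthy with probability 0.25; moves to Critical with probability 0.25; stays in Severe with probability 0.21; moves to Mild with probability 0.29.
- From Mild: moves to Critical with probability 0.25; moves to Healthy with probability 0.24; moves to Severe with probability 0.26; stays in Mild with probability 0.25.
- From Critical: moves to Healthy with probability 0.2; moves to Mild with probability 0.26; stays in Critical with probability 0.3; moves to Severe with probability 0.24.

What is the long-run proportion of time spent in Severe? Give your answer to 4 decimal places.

0.2336

Let the stationary distribution be π with π = πP and π_1 + π_2 + π_3 + π_4 = 1.
π_1 = 0.27·π_1 + 0.25·π_2 + 0.24·π_3 + 0.2·π_4
π_2 = 0.22·π_1 + 0.21·π_2 + 0.26·π_3 + 0.24·π_4
π_3 = 0.28·π_1 + 0.29·π_2 + 0.25·π_3 + 0.26·π_4
Solving with the normalization constraint gives π = (0.2392, 0.2336, 0.2691, 0.2581).
So the stationary probability of Severe is 0.2336.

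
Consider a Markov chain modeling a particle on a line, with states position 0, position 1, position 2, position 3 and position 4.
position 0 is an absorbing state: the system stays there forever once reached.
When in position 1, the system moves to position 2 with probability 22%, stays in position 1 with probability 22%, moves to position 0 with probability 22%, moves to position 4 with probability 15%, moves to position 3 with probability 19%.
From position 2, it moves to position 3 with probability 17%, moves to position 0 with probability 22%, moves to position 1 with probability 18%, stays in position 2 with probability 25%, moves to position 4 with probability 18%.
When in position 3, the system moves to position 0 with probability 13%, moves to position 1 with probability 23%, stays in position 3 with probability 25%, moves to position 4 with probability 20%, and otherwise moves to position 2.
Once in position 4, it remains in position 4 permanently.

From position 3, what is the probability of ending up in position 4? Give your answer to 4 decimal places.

Let h(s) be the probability of absorption at position 4 starting from transient state s. Then h(position 4) = 1 and h(position 0) = 0. By first-step analysis:
h(position 1) = 0.22·0 + 0.22·h(position 1) + 0.22·h(position 2) + 0.19·h(position 3) + 0.15·1
h(position 2) = 0.22·0 + 0.18·h(position 1) + 0.25·h(position 2) + 0.17·h(position 3) + 0.18·1
h(position 3) = 0.13·0 + 0.23·h(position 1) + 0.19·h(position 2) + 0.25·h(position 3) + 0.2·1
Solving: h(position 1) = 0.4515, h(position 2) = 0.4670, h(position 3) = 0.5234.
Starting from position 3, the probability is 0.5234.

0.5234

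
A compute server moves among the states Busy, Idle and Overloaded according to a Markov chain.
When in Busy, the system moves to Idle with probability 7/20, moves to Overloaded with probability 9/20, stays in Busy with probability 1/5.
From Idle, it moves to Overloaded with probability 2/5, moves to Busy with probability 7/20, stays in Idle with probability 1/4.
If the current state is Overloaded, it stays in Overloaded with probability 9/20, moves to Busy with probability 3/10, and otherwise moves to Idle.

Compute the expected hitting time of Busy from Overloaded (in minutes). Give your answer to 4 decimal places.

3.2000

Let t(s) be the expected number of minutes to first reach Busy from state s, with t(Busy) = 0. Conditioning on the first minute:
t(Idle) = 1 + 0.25·t(Idle) + 0.4·t(Overloaded)
t(Overloaded) = 1 + 0.25·t(Idle) + 0.45·t(Overloaded)
Solving: t(Idle) = 3.0400, t(Overloaded) = 3.2000.
Expected minutes from Overloaded to Busy: 3.2000.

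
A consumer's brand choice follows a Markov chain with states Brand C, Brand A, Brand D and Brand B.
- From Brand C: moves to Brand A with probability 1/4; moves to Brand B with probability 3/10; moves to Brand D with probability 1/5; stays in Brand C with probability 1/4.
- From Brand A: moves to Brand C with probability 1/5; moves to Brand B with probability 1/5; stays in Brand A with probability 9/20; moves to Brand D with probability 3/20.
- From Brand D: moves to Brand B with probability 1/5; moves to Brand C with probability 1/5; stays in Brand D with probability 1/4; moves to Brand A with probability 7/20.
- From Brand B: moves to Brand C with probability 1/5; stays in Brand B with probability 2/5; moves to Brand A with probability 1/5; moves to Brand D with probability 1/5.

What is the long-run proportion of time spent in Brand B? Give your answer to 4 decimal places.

Let the stationary distribution be π with π = πP and π_1 + π_2 + π_3 + π_4 = 1.
π_1 = 0.25·π_1 + 0.2·π_2 + 0.2·π_3 + 0.2·π_4
π_2 = 0.25·π_1 + 0.45·π_2 + 0.35·π_3 + 0.2·π_4
π_3 = 0.2·π_1 + 0.15·π_2 + 0.25·π_3 + 0.2·π_4
Solving with the normalization constraint gives π = (0.2105, 0.3194, 0.1937, 0.2763).
So the stationary probability of Brand B is 0.2763.

0.2763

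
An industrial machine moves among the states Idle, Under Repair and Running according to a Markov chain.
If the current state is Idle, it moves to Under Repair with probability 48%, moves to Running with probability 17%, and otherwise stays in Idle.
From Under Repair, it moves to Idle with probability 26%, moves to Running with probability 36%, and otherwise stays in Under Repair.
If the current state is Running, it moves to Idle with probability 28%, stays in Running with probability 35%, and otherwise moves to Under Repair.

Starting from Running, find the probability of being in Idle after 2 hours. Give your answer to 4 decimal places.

0.2922

Sum over the intermediate state after 1 hour:
P = P(Running→Idle)·P(Idle→Idle) + P(Running→Under Repair)·P(Under Repair→Idle) + P(Running→Running)·P(Running→Idle)
  = 0.28×0.35 + 0.37×0.26 + 0.35×0.28
  = 0.0980 + 0.0962 + 0.0980 = 0.2922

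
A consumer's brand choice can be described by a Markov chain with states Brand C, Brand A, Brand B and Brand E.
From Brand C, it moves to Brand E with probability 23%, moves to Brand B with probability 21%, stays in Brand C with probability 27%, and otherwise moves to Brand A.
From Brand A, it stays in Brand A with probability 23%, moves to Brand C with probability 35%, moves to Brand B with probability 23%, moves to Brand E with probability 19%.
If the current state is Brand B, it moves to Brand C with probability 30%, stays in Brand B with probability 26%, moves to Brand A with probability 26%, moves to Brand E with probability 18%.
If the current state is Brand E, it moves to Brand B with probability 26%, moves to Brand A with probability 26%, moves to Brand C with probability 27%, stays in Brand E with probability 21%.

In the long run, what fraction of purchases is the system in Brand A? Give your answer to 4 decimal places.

0.2611

Let the stationary distribution be π with π = πP and π_1 + π_2 + π_3 + π_4 = 1.
π_1 = 0.27·π_1 + 0.35·π_2 + 0.3·π_3 + 0.27·π_4
π_2 = 0.29·π_1 + 0.23·π_2 + 0.26·π_3 + 0.26·π_4
π_3 = 0.21·π_1 + 0.23·π_2 + 0.26·π_3 + 0.26·π_4
Solving with the normalization constraint gives π = (0.2980, 0.2611, 0.2373, 0.2036).
So the stationary probability of Brand A is 0.2611.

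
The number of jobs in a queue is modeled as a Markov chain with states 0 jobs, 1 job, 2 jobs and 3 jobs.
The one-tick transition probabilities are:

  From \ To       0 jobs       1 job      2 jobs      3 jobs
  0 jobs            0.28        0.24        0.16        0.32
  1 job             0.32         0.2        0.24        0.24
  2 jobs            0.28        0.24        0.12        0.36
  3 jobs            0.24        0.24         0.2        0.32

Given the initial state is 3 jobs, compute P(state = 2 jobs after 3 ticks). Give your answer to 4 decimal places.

0.1834

Propagate the distribution vector 3 ticks from 3 jobs.
After 0 ticks: (0.0000, 0.0000, 0.0000, 1.0000)
After 1 tick: (0.2400, 0.2400, 0.2000, 0.3200)
After 2 ticks: (0.2768, 0.2304, 0.1840, 0.3088)
After 3 ticks: (0.2769, 0.2308, 0.1834, 0.3089)
P(in 2 jobs after 3 ticks) = 0.1834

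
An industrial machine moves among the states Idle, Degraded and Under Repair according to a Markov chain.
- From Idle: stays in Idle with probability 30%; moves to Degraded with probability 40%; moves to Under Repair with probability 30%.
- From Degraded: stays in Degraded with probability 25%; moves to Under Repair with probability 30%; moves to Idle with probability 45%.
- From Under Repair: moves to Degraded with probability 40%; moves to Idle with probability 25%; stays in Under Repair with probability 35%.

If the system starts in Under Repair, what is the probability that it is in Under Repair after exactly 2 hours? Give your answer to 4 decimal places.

Sum over the intermediate state after 1 hour:
P = P(Under Repair→Idle)·P(Idle→Under Repair) + P(Under Repair→Degraded)·P(Degraded→Under Repair) + P(Under Repair→Under Repair)·P(Under Repair→Under Repair)
  = 0.25×0.3 + 0.4×0.3 + 0.35×0.35
  = 0.0750 + 0.1200 + 0.1225 = 0.3175

0.3175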